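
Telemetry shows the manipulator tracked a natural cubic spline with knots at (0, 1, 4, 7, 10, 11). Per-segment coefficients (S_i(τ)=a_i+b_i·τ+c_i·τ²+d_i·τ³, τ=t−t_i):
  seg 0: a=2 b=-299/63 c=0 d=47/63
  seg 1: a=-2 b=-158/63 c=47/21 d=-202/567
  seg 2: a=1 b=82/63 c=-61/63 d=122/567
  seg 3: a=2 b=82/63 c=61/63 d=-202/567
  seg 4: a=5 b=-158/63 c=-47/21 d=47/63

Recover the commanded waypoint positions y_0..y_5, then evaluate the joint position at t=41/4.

y_0 = S_0(0) = a_0 = 2
y_1 = S_1(0) = a_1 = -2
y_2 = S_2(0) = a_2 = 1
y_3 = S_3(0) = a_3 = 2
y_4 = S_4(0) = a_4 = 5
y_5 = S_4(1) = 1
t_q=41/4 is in segment 4 (τ=1/4); S_4(τ)=815/192

y_0=2 y_1=-2 y_2=1 y_3=2 y_4=5 y_5=1
S(41/4) = 815/192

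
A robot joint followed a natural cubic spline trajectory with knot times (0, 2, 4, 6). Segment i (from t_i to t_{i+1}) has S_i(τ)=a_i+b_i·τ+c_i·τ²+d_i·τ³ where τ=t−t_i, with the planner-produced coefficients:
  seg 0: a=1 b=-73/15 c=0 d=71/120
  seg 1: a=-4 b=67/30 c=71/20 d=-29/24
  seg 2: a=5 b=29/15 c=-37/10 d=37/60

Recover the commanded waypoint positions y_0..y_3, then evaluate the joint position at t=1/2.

y_0=1 y_1=-4 y_2=5 y_3=-1
S(1/2) = -87/64

y_0 = S_0(0) = a_0 = 1
y_1 = S_1(0) = a_1 = -4
y_2 = S_2(0) = a_2 = 5
y_3 = S_2(2) = -1
t_q=1/2 is in segment 0 (τ=1/2); S_0(τ)=-87/64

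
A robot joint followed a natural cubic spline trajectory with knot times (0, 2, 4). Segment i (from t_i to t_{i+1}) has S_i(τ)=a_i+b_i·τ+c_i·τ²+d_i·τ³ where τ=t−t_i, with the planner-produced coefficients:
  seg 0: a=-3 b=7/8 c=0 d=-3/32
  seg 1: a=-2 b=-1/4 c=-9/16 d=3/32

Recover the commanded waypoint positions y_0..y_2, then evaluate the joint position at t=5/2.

y_0=-3 y_1=-2 y_2=-4
S(5/2) = -577/256

y_0 = S_0(0) = a_0 = -3
y_1 = S_1(0) = a_1 = -2
y_2 = S_1(2) = -4
t_q=5/2 is in segment 1 (τ=1/2); S_1(τ)=-577/256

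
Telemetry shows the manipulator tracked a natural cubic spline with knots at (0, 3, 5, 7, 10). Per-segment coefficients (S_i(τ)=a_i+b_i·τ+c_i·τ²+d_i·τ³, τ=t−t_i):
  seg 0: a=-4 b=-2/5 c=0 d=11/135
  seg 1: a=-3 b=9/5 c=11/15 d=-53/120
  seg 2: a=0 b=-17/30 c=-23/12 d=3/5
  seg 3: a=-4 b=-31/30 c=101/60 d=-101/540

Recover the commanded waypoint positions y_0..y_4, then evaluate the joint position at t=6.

y_0=-4 y_1=-3 y_2=0 y_3=-4 y_4=3
S(6) = -113/60

y_0 = S_0(0) = a_0 = -4
y_1 = S_1(0) = a_1 = -3
y_2 = S_2(0) = a_2 = 0
y_3 = S_3(0) = a_3 = -4
y_4 = S_3(3) = 3
t_q=6 is in segment 2 (τ=1); S_2(τ)=-113/60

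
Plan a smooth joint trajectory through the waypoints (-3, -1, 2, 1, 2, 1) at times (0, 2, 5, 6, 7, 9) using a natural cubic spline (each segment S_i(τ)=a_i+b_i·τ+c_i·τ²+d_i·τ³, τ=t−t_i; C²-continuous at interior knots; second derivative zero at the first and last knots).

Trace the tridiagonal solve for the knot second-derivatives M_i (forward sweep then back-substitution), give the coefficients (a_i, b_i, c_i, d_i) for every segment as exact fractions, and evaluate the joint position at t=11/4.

Δ: Δ0=1, Δ1=1, Δ2=-1, Δ3=1, Δ4=-1/2
row 1: diag=10, rhs=0; c'=3/10, d'=0
row 2: denom=8−3·3/10=71/10; d'=(-12−3·0)/(71/10)=-120/71
row 3: denom=4−1·10/71=274/71; d'=(12−1·-120/71)/(274/71)=486/137
row 4: denom=6−1·71/274=1573/274; d'=(-9−1·486/137)/(1573/274)=-3438/1573
back: M4=-3438/1573
back: M3=486/137−71/274·-3438/1573=6471/1573
back: M2=-120/71−10/71·6471/1573=-3570/1573
back: M1=0−3/10·-3570/1573=1071/1573
M: M0=0, M1=1071/1573, M2=-3570/1573, M3=6471/1573, M4=-3438/1573, M5=0
seg 0: a=-3, c=M0/2=0, d=(M1−M0)/(6·2)=357/6292, b=Δ0−h0·(2M0+M1)/6=1216/1573
seg 1: a=-1, c=M1/2=1071/3146, d=(M2−M1)/(6·3)=-119/726, b=Δ1−h1·(2M1+M2)/6=2287/1573
seg 2: a=2, c=M2/2=-1785/1573, d=(M3−M2)/(6·1)=3347/3146, b=Δ2−h2·(2M2+M3)/6=-2923/3146
seg 3: a=1, c=M3/2=6471/3146, d=(M4−M3)/(6·1)=-3303/3146, b=Δ3−h3·(2M3+M4)/6=-1/143
seg 4: a=2, c=M4/2=-1719/1573, d=(M5−M4)/(6·2)=573/3146, b=Δ4−h4·(2M4+M5)/6=3011/3146
t_q=11/4 → seg 1, τ=3/4; S=-1+2287/1573·τ+1071/3146·τ²+-119/726·τ³=42841/201344

  seg 0: a=-3 b=1216/1573 c=0 d=357/6292
  seg 1: a=-1 b=2287/1573 c=1071/3146 d=-119/726
  seg 2: a=2 b=-2923/3146 c=-1785/1573 d=3347/3146
  seg 3: a=1 b=-1/143 c=6471/3146 d=-3303/3146
  seg 4: a=2 b=3011/3146 c=-1719/1573 d=573/3146
S(11/4) = 42841/201344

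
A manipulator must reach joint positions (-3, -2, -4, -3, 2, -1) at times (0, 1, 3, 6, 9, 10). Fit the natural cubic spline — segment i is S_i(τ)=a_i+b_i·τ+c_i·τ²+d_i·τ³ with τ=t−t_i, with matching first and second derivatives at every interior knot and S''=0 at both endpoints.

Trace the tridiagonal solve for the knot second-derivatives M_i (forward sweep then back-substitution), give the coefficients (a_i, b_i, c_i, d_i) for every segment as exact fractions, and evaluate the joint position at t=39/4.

Δ: Δ0=1, Δ1=-1, Δ2=1/3, Δ3=5/3, Δ4=-3
row 1: diag=6, rhs=-12; c'=1/3, d'=-2
row 2: denom=10−2·1/3=28/3; d'=(8−2·-2)/(28/3)=9/7
row 3: denom=12−3·9/28=309/28; d'=(8−3·9/7)/(309/28)=116/309
row 4: denom=8−3·28/103=740/103; d'=(-28−3·116/309)/(740/103)=-150/37
back: M4=-150/37
back: M3=116/309−28/103·-150/37=164/111
back: M2=9/7−9/28·164/111=30/37
back: M1=-2−1/3·30/37=-84/37
M: M0=0, M1=-84/37, M2=30/37, M3=164/111, M4=-150/37, M5=0
seg 0: a=-3, c=M0/2=0, d=(M1−M0)/(6·1)=-14/37, b=Δ0−h0·(2M0+M1)/6=51/37
seg 1: a=-2, c=M1/2=-42/37, d=(M2−M1)/(6·2)=19/74, b=Δ1−h1·(2M1+M2)/6=9/37
seg 2: a=-4, c=M2/2=15/37, d=(M3−M2)/(6·3)=1/27, b=Δ2−h2·(2M2+M3)/6=-45/37
seg 3: a=-3, c=M3/2=82/111, d=(M4−M3)/(6·3)=-307/999, b=Δ3−h3·(2M3+M4)/6=82/37
seg 4: a=2, c=M4/2=-75/37, d=(M5−M4)/(6·1)=25/37, b=Δ4−h4·(2M4+M5)/6=-61/37
t_q=39/4 → seg 4, τ=3/4; S=2+-61/37·τ+-75/37·τ²+25/37·τ³=-217/2368

  seg 0: a=-3 b=51/37 c=0 d=-14/37
  seg 1: a=-2 b=9/37 c=-42/37 d=19/74
  seg 2: a=-4 b=-45/37 c=15/37 d=1/27
  seg 3: a=-3 b=82/37 c=82/111 d=-307/999
  seg 4: a=2 b=-61/37 c=-75/37 d=25/37
S(39/4) = -217/2368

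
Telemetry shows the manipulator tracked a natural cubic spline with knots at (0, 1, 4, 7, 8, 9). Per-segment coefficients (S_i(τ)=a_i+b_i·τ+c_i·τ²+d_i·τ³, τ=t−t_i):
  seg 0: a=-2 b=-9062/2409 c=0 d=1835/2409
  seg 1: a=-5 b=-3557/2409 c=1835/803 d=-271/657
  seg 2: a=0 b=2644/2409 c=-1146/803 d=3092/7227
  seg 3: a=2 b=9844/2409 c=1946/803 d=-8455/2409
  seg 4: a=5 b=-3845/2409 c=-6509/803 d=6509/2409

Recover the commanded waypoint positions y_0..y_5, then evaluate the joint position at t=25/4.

y_0=-2 y_1=-5 y_2=0 y_3=2 y_4=5 y_5=-2
S(25/4) = 1515/12848

y_0 = S_0(0) = a_0 = -2
y_1 = S_1(0) = a_1 = -5
y_2 = S_2(0) = a_2 = 0
y_3 = S_3(0) = a_3 = 2
y_4 = S_4(0) = a_4 = 5
y_5 = S_4(1) = -2
t_q=25/4 is in segment 2 (τ=9/4); S_2(τ)=1515/12848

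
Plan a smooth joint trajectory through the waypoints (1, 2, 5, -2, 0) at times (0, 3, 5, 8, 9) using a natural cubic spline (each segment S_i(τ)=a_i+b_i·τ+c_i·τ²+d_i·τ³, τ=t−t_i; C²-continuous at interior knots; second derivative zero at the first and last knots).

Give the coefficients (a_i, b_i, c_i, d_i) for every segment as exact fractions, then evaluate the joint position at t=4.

  seg 0: a=1 b=-569/1356 c=0 d=1021/12204
  seg 1: a=2 b=1247/678 c=1021/1356 d=-417/904
  seg 2: a=5 b=-232/339 c=-683/339 d=1490/3051
  seg 3: a=-2 b=140/339 c=269/113 d=-269/339
S(4) = 11203/2712

Δ: Δ0=1/3, Δ1=3/2, Δ2=-7/3, Δ3=2
row 1: diag=10, rhs=7; c'=1/5, d'=7/10
row 2: denom=10−2·1/5=48/5; d'=(-23−2·7/10)/(48/5)=-61/24
row 3: denom=8−3·5/16=113/16; d'=(26−3·-61/24)/(113/16)=538/113
back: M3=538/113
back: M2=-61/24−5/16·538/113=-1366/339
back: M1=7/10−1/5·-1366/339=1021/678
M: M0=0, M1=1021/678, M2=-1366/339, M3=538/113, M4=0
seg 0: a=1, c=M0/2=0, d=(M1−M0)/(6·3)=1021/12204, b=Δ0−h0·(2M0+M1)/6=-569/1356
seg 1: a=2, c=M1/2=1021/1356, d=(M2−M1)/(6·2)=-417/904, b=Δ1−h1·(2M1+M2)/6=1247/678
seg 2: a=5, c=M2/2=-683/339, d=(M3−M2)/(6·3)=1490/3051, b=Δ2−h2·(2M2+M3)/6=-232/339
seg 3: a=-2, c=M3/2=269/113, d=(M4−M3)/(6·1)=-269/339, b=Δ3−h3·(2M3+M4)/6=140/339
t_q=4 → seg 1, τ=1; S=2+1247/678·τ+1021/1356·τ²+-417/904·τ³=11203/2712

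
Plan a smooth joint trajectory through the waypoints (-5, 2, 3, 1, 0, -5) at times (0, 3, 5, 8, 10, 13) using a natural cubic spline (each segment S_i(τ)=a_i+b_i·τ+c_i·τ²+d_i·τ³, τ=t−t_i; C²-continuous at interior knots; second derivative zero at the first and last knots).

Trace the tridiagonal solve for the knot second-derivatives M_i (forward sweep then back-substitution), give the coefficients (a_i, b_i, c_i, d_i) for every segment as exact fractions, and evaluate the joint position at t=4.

  seg 0: a=-5 b=2605/924 c=0 d=-449/8316
  seg 1: a=2 b=629/462 c=-449/924 d=17/616
  seg 2: a=3 b=-58/231 c=-74/231 d=2/33
  seg 3: a=1 b=-124/231 c=52/231 d=-191/1848
  seg 4: a=0 b=-135/154 c=-365/924 d=365/8316
S(4) = 5365/1848

Δ: Δ0=7/3, Δ1=1/2, Δ2=-2/3, Δ3=-1/2, Δ4=-5/3
row 1: diag=10, rhs=-11; c'=1/5, d'=-11/10
row 2: denom=10−2·1/5=48/5; d'=(-7−2·-11/10)/(48/5)=-1/2
row 3: denom=10−3·5/16=145/16; d'=(1−3·-1/2)/(145/16)=8/29
row 4: denom=10−2·32/145=1386/145; d'=(-7−2·8/29)/(1386/145)=-365/462
back: M4=-365/462
back: M3=8/29−32/145·-365/462=104/231
back: M2=-1/2−5/16·104/231=-148/231
back: M1=-11/10−1/5·-148/231=-449/462
M: M0=0, M1=-449/462, M2=-148/231, M3=104/231, M4=-365/462, M5=0
seg 0: a=-5, c=M0/2=0, d=(M1−M0)/(6·3)=-449/8316, b=Δ0−h0·(2M0+M1)/6=2605/924
seg 1: a=2, c=M1/2=-449/924, d=(M2−M1)/(6·2)=17/616, b=Δ1−h1·(2M1+M2)/6=629/462
seg 2: a=3, c=M2/2=-74/231, d=(M3−M2)/(6·3)=2/33, b=Δ2−h2·(2M2+M3)/6=-58/231
seg 3: a=1, c=M3/2=52/231, d=(M4−M3)/(6·2)=-191/1848, b=Δ3−h3·(2M3+M4)/6=-124/231
seg 4: a=0, c=M4/2=-365/924, d=(M5−M4)/(6·3)=365/8316, b=Δ4−h4·(2M4+M5)/6=-135/154
t_q=4 → seg 1, τ=1; S=2+629/462·τ+-449/924·τ²+17/616·τ³=5365/1848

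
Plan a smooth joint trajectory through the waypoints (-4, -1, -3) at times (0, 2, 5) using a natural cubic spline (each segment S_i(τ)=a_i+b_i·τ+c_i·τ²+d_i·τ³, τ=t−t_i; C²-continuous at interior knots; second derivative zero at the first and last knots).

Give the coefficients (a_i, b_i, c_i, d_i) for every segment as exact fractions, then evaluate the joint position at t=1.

  seg 0: a=-4 b=29/15 c=0 d=-13/120
  seg 1: a=-1 b=19/30 c=-13/20 d=13/180
S(1) = -87/40

Δ: Δ0=3/2, Δ1=-2/3
row 1: diag=10, rhs=-13; c'=3/10, d'=-13/10
back: M1=-13/10
M: M0=0, M1=-13/10, M2=0
seg 0: a=-4, c=M0/2=0, d=(M1−M0)/(6·2)=-13/120, b=Δ0−h0·(2M0+M1)/6=29/15
seg 1: a=-1, c=M1/2=-13/20, d=(M2−M1)/(6·3)=13/180, b=Δ1−h1·(2M1+M2)/6=19/30
t_q=1 → seg 0, τ=1; S=-4+29/15·τ+0·τ²+-13/120·τ³=-87/40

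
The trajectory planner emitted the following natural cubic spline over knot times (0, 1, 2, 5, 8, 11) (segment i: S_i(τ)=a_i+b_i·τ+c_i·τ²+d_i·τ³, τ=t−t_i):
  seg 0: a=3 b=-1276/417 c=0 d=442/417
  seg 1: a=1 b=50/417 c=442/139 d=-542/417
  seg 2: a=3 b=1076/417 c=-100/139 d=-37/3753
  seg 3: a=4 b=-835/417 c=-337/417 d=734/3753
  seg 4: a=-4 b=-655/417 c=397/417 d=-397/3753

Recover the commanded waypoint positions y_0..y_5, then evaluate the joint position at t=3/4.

y_0 = S_0(0) = a_0 = 3
y_1 = S_1(0) = a_1 = 1
y_2 = S_2(0) = a_2 = 3
y_3 = S_3(0) = a_3 = 4
y_4 = S_4(0) = a_4 = -4
y_5 = S_4(3) = -3
t_q=3/4 is in segment 0 (τ=3/4); S_0(τ)=5125/4448

y_0=3 y_1=1 y_2=3 y_3=4 y_4=-4 y_5=-3
S(3/4) = 5125/4448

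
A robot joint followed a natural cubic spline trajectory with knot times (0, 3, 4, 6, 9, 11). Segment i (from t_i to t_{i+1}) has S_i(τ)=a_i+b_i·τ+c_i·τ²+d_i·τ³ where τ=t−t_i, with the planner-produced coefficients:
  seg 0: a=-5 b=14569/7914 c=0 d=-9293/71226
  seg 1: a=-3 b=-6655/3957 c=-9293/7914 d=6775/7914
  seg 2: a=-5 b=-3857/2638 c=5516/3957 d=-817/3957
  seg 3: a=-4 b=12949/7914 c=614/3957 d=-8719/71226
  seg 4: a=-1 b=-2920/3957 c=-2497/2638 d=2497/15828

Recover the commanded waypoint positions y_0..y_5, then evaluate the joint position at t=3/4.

y_0=-5 y_1=-3 y_2=-5 y_3=-4 y_4=-1 y_5=-5
S(3/4) = -620349/168832

y_0 = S_0(0) = a_0 = -5
y_1 = S_1(0) = a_1 = -3
y_2 = S_2(0) = a_2 = -5
y_3 = S_3(0) = a_3 = -4
y_4 = S_4(0) = a_4 = -1
y_5 = S_4(2) = -5
t_q=3/4 is in segment 0 (τ=3/4); S_0(τ)=-620349/168832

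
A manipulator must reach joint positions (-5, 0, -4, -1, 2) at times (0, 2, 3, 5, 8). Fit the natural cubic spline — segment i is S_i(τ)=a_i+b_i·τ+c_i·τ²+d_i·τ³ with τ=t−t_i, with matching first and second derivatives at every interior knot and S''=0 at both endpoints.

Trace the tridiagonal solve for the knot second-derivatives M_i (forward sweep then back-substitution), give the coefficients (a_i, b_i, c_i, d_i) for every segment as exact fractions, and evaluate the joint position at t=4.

  seg 0: a=-5 b=1655/326 c=0 d=-105/163
  seg 1: a=0 b=-865/326 c=-630/163 d=821/326
  seg 2: a=-4 b=-461/163 c=1203/326 d=-995/1304
  seg 3: a=-1 b=905/326 c=-579/652 d=193/1956
S(4) = -5087/1304

Δ: Δ0=5/2, Δ1=-4, Δ2=3/2, Δ3=1
row 1: diag=6, rhs=-39; c'=1/6, d'=-13/2
row 2: denom=6−1·1/6=35/6; d'=(33−1·-13/2)/(35/6)=237/35
row 3: denom=10−2·12/35=326/35; d'=(-3−2·237/35)/(326/35)=-579/326
back: M3=-579/326
back: M2=237/35−12/35·-579/326=1203/163
back: M1=-13/2−1/6·1203/163=-1260/163
M: M0=0, M1=-1260/163, M2=1203/163, M3=-579/326, M4=0
seg 0: a=-5, c=M0/2=0, d=(M1−M0)/(6·2)=-105/163, b=Δ0−h0·(2M0+M1)/6=1655/326
seg 1: a=0, c=M1/2=-630/163, d=(M2−M1)/(6·1)=821/326, b=Δ1−h1·(2M1+M2)/6=-865/326
seg 2: a=-4, c=M2/2=1203/326, d=(M3−M2)/(6·2)=-995/1304, b=Δ2−h2·(2M2+M3)/6=-461/163
seg 3: a=-1, c=M3/2=-579/652, d=(M4−M3)/(6·3)=193/1956, b=Δ3−h3·(2M3+M4)/6=905/326
t_q=4 → seg 2, τ=1; S=-4+-461/163·τ+1203/326·τ²+-995/1304·τ³=-5087/1304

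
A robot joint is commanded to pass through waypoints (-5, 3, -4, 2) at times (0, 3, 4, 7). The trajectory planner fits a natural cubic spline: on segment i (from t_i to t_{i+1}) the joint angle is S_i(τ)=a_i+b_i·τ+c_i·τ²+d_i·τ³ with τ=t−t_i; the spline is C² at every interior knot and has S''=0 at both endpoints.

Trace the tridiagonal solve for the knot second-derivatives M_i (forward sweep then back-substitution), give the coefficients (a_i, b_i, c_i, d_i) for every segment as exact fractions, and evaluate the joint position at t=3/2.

  seg 0: a=-5 b=61/9 c=0 d=-37/81
  seg 1: a=3 b=-50/9 c=-37/9 d=8/3
  seg 2: a=-4 b=-52/9 c=35/9 d=-35/81
S(3/2) = 29/8

Δ: Δ0=8/3, Δ1=-7, Δ2=2
row 1: diag=8, rhs=-58; c'=1/8, d'=-29/4
row 2: denom=8−1·1/8=63/8; d'=(54−1·-29/4)/(63/8)=70/9
back: M2=70/9
back: M1=-29/4−1/8·70/9=-74/9
M: M0=0, M1=-74/9, M2=70/9, M3=0
seg 0: a=-5, c=M0/2=0, d=(M1−M0)/(6·3)=-37/81, b=Δ0−h0·(2M0+M1)/6=61/9
seg 1: a=3, c=M1/2=-37/9, d=(M2−M1)/(6·1)=8/3, b=Δ1−h1·(2M1+M2)/6=-50/9
seg 2: a=-4, c=M2/2=35/9, d=(M3−M2)/(6·3)=-35/81, b=Δ2−h2·(2M2+M3)/6=-52/9
t_q=3/2 → seg 0, τ=3/2; S=-5+61/9·τ+0·τ²+-37/81·τ³=29/8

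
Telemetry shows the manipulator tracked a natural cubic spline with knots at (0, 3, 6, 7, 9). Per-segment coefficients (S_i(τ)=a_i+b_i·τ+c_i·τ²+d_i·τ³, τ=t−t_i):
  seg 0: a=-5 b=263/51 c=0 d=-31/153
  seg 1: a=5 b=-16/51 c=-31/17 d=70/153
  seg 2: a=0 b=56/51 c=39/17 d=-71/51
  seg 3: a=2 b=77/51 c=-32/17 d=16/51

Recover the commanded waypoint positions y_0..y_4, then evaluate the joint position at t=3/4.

y_0 = S_0(0) = a_0 = -5
y_1 = S_1(0) = a_1 = 5
y_2 = S_2(0) = a_2 = 0
y_3 = S_3(0) = a_3 = 2
y_4 = S_3(2) = 0
t_q=3/4 is in segment 0 (τ=3/4); S_0(τ)=-1325/1088

y_0=-5 y_1=5 y_2=0 y_3=2 y_4=0
S(3/4) = -1325/1088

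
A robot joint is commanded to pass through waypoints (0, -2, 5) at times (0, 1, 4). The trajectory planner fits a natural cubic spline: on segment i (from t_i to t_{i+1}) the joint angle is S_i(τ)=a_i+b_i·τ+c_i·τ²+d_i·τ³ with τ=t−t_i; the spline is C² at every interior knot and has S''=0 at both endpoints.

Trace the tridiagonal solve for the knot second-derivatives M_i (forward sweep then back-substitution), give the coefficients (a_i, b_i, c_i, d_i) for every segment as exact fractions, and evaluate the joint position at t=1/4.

  seg 0: a=0 b=-61/24 c=0 d=13/24
  seg 1: a=-2 b=-11/12 c=13/8 d=-13/72
S(1/4) = -321/512

Δ: Δ0=-2, Δ1=7/3
row 1: diag=8, rhs=26; c'=3/8, d'=13/4
back: M1=13/4
M: M0=0, M1=13/4, M2=0
seg 0: a=0, c=M0/2=0, d=(M1−M0)/(6·1)=13/24, b=Δ0−h0·(2M0+M1)/6=-61/24
seg 1: a=-2, c=M1/2=13/8, d=(M2−M1)/(6·3)=-13/72, b=Δ1−h1·(2M1+M2)/6=-11/12
t_q=1/4 → seg 0, τ=1/4; S=0+-61/24·τ+0·τ²+13/24·τ³=-321/512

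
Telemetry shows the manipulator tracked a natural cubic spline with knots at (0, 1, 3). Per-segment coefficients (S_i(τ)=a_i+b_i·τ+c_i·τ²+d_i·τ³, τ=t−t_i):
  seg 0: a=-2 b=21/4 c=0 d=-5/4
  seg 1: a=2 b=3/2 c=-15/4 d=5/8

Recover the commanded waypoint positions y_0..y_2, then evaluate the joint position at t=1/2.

y_0=-2 y_1=2 y_2=-5
S(1/2) = 15/32

y_0 = S_0(0) = a_0 = -2
y_1 = S_1(0) = a_1 = 2
y_2 = S_1(2) = -5
t_q=1/2 is in segment 0 (τ=1/2); S_0(τ)=15/32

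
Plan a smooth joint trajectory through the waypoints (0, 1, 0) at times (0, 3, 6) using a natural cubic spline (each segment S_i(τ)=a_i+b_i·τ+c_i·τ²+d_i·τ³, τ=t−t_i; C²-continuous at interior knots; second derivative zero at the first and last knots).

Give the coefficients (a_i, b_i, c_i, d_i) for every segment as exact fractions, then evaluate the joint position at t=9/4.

Δ: Δ0=1/3, Δ1=-1/3
row 1: diag=12, rhs=-4; c'=1/4, d'=-1/3
back: M1=-1/3
M: M0=0, M1=-1/3, M2=0
seg 0: a=0, c=M0/2=0, d=(M1−M0)/(6·3)=-1/54, b=Δ0−h0·(2M0+M1)/6=1/2
seg 1: a=1, c=M1/2=-1/6, d=(M2−M1)/(6·3)=1/54, b=Δ1−h1·(2M1+M2)/6=0
t_q=9/4 → seg 0, τ=9/4; S=0+1/2·τ+0·τ²+-1/54·τ³=117/128

  seg 0: a=0 b=1/2 c=0 d=-1/54
  seg 1: a=1 b=0 c=-1/6 d=1/54
S(9/4) = 117/128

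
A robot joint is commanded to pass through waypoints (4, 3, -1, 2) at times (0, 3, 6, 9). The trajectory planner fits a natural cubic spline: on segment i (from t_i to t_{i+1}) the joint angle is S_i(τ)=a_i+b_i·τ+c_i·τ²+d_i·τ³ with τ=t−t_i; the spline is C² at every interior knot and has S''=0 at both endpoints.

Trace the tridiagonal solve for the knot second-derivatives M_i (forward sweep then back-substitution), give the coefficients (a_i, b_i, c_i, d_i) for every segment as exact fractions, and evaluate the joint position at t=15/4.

  seg 0: a=4 b=4/45 c=0 d=-19/405
  seg 1: a=3 b=-53/45 c=-19/45 d=10/81
  seg 2: a=-1 b=-17/45 c=31/45 d=-31/405
S(15/4) = 309/160

Δ: Δ0=-1/3, Δ1=-4/3, Δ2=1
row 1: diag=12, rhs=-6; c'=1/4, d'=-1/2
row 2: denom=12−3·1/4=45/4; d'=(14−3·-1/2)/(45/4)=62/45
back: M2=62/45
back: M1=-1/2−1/4·62/45=-38/45
M: M0=0, M1=-38/45, M2=62/45, M3=0
seg 0: a=4, c=M0/2=0, d=(M1−M0)/(6·3)=-19/405, b=Δ0−h0·(2M0+M1)/6=4/45
seg 1: a=3, c=M1/2=-19/45, d=(M2−M1)/(6·3)=10/81, b=Δ1−h1·(2M1+M2)/6=-53/45
seg 2: a=-1, c=M2/2=31/45, d=(M3−M2)/(6·3)=-31/405, b=Δ2−h2·(2M2+M3)/6=-17/45
t_q=15/4 → seg 1, τ=3/4; S=3+-53/45·τ+-19/45·τ²+10/81·τ³=309/160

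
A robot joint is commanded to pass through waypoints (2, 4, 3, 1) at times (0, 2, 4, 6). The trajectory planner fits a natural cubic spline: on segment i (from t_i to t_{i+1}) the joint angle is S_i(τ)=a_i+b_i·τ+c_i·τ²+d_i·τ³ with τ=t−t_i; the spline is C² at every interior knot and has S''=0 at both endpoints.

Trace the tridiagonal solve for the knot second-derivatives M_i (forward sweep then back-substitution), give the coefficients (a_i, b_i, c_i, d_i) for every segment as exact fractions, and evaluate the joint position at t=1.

  seg 0: a=2 b=41/30 c=0 d=-11/120
  seg 1: a=4 b=4/15 c=-11/20 d=1/12
  seg 2: a=3 b=-14/15 c=-1/20 d=1/120
S(1) = 131/40

Δ: Δ0=1, Δ1=-1/2, Δ2=-1
row 1: diag=8, rhs=-9; c'=1/4, d'=-9/8
row 2: denom=8−2·1/4=15/2; d'=(-3−2·-9/8)/(15/2)=-1/10
back: M2=-1/10
back: M1=-9/8−1/4·-1/10=-11/10
M: M0=0, M1=-11/10, M2=-1/10, M3=0
seg 0: a=2, c=M0/2=0, d=(M1−M0)/(6·2)=-11/120, b=Δ0−h0·(2M0+M1)/6=41/30
seg 1: a=4, c=M1/2=-11/20, d=(M2−M1)/(6·2)=1/12, b=Δ1−h1·(2M1+M2)/6=4/15
seg 2: a=3, c=M2/2=-1/20, d=(M3−M2)/(6·2)=1/120, b=Δ2−h2·(2M2+M3)/6=-14/15
t_q=1 → seg 0, τ=1; S=2+41/30·τ+0·τ²+-11/120·τ³=131/40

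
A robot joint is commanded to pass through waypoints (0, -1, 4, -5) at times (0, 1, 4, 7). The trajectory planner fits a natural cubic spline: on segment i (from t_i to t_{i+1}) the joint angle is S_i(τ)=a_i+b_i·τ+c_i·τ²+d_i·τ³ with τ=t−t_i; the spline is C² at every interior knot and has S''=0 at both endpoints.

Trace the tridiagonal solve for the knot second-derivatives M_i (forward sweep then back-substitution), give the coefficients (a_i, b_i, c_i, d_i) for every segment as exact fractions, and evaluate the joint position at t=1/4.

  seg 0: a=0 b=-133/87 c=0 d=46/87
  seg 1: a=-1 b=5/87 c=46/29 d=-274/783
  seg 2: a=4 b=11/87 c=-136/87 d=136/783
S(1/4) = -347/928

Δ: Δ0=-1, Δ1=5/3, Δ2=-3
row 1: diag=8, rhs=16; c'=3/8, d'=2
row 2: denom=12−3·3/8=87/8; d'=(-28−3·2)/(87/8)=-272/87
back: M2=-272/87
back: M1=2−3/8·-272/87=92/29
M: M0=0, M1=92/29, M2=-272/87, M3=0
seg 0: a=0, c=M0/2=0, d=(M1−M0)/(6·1)=46/87, b=Δ0−h0·(2M0+M1)/6=-133/87
seg 1: a=-1, c=M1/2=46/29, d=(M2−M1)/(6·3)=-274/783, b=Δ1−h1·(2M1+M2)/6=5/87
seg 2: a=4, c=M2/2=-136/87, d=(M3−M2)/(6·3)=136/783, b=Δ2−h2·(2M2+M3)/6=11/87
t_q=1/4 → seg 0, τ=1/4; S=0+-133/87·τ+0·τ²+46/87·τ³=-347/928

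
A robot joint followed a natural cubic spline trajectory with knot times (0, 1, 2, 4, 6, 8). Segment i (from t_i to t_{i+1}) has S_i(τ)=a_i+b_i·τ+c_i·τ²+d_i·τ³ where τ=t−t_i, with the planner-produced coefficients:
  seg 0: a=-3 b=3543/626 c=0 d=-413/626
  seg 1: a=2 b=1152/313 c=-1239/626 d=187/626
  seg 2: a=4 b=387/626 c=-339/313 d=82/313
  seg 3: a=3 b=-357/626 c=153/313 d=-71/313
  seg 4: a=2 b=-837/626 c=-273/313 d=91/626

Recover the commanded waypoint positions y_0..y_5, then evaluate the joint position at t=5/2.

y_0 = S_0(0) = a_0 = -3
y_1 = S_1(0) = a_1 = 2
y_2 = S_2(0) = a_2 = 4
y_3 = S_3(0) = a_3 = 3
y_4 = S_4(0) = a_4 = 2
y_5 = S_4(2) = -3
t_q=5/2 is in segment 2 (τ=1/2); S_2(τ)=5097/1252

y_0=-3 y_1=2 y_2=4 y_3=3 y_4=2 y_5=-3
S(5/2) = 5097/1252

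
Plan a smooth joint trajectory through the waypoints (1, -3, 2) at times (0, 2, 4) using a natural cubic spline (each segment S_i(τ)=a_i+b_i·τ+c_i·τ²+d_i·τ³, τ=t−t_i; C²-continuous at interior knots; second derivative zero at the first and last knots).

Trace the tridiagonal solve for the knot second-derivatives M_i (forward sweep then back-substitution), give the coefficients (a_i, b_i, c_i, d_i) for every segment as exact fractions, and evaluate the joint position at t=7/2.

Δ: Δ0=-2, Δ1=5/2
row 1: diag=8, rhs=27; c'=1/4, d'=27/8
back: M1=27/8
M: M0=0, M1=27/8, M2=0
seg 0: a=1, c=M0/2=0, d=(M1−M0)/(6·2)=9/32, b=Δ0−h0·(2M0+M1)/6=-25/8
seg 1: a=-3, c=M1/2=27/16, d=(M2−M1)/(6·2)=-9/32, b=Δ1−h1·(2M1+M2)/6=1/4
t_q=7/2 → seg 1, τ=3/2; S=-3+1/4·τ+27/16·τ²+-9/32·τ³=57/256

  seg 0: a=1 b=-25/8 c=0 d=9/32
  seg 1: a=-3 b=1/4 c=27/16 d=-9/32
S(7/2) = 57/256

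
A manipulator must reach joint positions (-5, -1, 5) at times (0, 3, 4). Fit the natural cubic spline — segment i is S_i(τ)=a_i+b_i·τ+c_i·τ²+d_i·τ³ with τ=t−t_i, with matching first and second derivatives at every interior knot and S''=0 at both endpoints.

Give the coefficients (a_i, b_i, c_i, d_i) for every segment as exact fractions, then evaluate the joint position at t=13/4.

Δ: Δ0=4/3, Δ1=6
row 1: diag=8, rhs=28; c'=1/8, d'=7/2
back: M1=7/2
M: M0=0, M1=7/2, M2=0
seg 0: a=-5, c=M0/2=0, d=(M1−M0)/(6·3)=7/36, b=Δ0−h0·(2M0+M1)/6=-5/12
seg 1: a=-1, c=M1/2=7/4, d=(M2−M1)/(6·1)=-7/12, b=Δ1−h1·(2M1+M2)/6=29/6
t_q=13/4 → seg 1, τ=1/4; S=-1+29/6·τ+7/4·τ²+-7/12·τ³=79/256

  seg 0: a=-5 b=-5/12 c=0 d=7/36
  seg 1: a=-1 b=29/6 c=7/4 d=-7/12
S(13/4) = 79/256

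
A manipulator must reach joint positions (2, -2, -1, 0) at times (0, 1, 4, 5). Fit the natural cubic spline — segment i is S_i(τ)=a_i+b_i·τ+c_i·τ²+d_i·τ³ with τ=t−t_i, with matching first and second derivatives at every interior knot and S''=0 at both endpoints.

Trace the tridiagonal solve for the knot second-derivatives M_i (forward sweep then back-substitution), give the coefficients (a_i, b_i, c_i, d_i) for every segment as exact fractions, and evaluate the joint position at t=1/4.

  seg 0: a=2 b=-758/165 c=0 d=98/165
  seg 1: a=-2 b=-464/165 c=98/55 d=-11/45
  seg 2: a=-1 b=211/165 c=-23/55 d=23/165
S(1/4) = 303/352

Δ: Δ0=-4, Δ1=1/3, Δ2=1
row 1: diag=8, rhs=26; c'=3/8, d'=13/4
row 2: denom=8−3·3/8=55/8; d'=(4−3·13/4)/(55/8)=-46/55
back: M2=-46/55
back: M1=13/4−3/8·-46/55=196/55
M: M0=0, M1=196/55, M2=-46/55, M3=0
seg 0: a=2, c=M0/2=0, d=(M1−M0)/(6·1)=98/165, b=Δ0−h0·(2M0+M1)/6=-758/165
seg 1: a=-2, c=M1/2=98/55, d=(M2−M1)/(6·3)=-11/45, b=Δ1−h1·(2M1+M2)/6=-464/165
seg 2: a=-1, c=M2/2=-23/55, d=(M3−M2)/(6·1)=23/165, b=Δ2−h2·(2M2+M3)/6=211/165
t_q=1/4 → seg 0, τ=1/4; S=2+-758/165·τ+0·τ²+98/165·τ³=303/352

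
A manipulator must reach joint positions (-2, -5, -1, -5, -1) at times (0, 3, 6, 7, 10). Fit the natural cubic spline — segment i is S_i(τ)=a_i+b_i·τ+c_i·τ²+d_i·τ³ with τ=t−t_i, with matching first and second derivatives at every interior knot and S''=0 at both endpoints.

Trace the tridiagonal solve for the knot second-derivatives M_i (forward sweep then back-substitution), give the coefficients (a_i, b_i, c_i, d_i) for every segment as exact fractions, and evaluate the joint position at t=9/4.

Δ: Δ0=-1, Δ1=4/3, Δ2=-4, Δ3=4/3
row 1: diag=12, rhs=14; c'=1/4, d'=7/6
row 2: denom=8−3·1/4=29/4; d'=(-32−3·7/6)/(29/4)=-142/29
row 3: denom=8−1·4/29=228/29; d'=(32−1·-142/29)/(228/29)=535/114
back: M3=535/114
back: M2=-142/29−4/29·535/114=-316/57
back: M1=7/6−1/4·-316/57=97/38
M: M0=0, M1=97/38, M2=-316/57, M3=535/114, M4=0
seg 0: a=-2, c=M0/2=0, d=(M1−M0)/(6·3)=97/684, b=Δ0−h0·(2M0+M1)/6=-173/76
seg 1: a=-5, c=M1/2=97/76, d=(M2−M1)/(6·3)=-923/2052, b=Δ1−h1·(2M1+M2)/6=59/38
seg 2: a=-1, c=M2/2=-158/57, d=(M3−M2)/(6·1)=389/228, b=Δ2−h2·(2M2+M3)/6=-223/76
seg 3: a=-5, c=M3/2=535/228, d=(M4−M3)/(6·3)=-535/2052, b=Δ3−h3·(2M3+M4)/6=-383/114
t_q=9/4 → seg 0, τ=9/4; S=-2+-173/76·τ+0·τ²+97/684·τ³=-26783/4864

  seg 0: a=-2 b=-173/76 c=0 d=97/684
  seg 1: a=-5 b=59/38 c=97/76 d=-923/2052
  seg 2: a=-1 b=-223/76 c=-158/57 d=389/228
  seg 3: a=-5 b=-383/114 c=535/228 d=-535/2052
S(9/4) = -26783/4864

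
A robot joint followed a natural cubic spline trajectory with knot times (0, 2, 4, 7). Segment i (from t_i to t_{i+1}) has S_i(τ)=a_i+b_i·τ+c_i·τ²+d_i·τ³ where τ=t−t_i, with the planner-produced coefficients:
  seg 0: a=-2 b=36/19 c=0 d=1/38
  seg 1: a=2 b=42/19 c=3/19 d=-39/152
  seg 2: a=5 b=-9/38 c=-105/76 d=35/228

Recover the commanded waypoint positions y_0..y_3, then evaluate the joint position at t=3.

y_0 = S_0(0) = a_0 = -2
y_1 = S_1(0) = a_1 = 2
y_2 = S_2(0) = a_2 = 5
y_3 = S_2(3) = -4
t_q=3 is in segment 1 (τ=1); S_1(τ)=625/152

y_0=-2 y_1=2 y_2=5 y_3=-4
S(3) = 625/152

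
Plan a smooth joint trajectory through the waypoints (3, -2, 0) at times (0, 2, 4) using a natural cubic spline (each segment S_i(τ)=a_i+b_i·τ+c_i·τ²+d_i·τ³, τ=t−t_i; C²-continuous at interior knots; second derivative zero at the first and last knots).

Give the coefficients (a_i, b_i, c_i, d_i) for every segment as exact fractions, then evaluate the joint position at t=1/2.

  seg 0: a=3 b=-27/8 c=0 d=7/32
  seg 1: a=-2 b=-3/4 c=21/16 d=-7/32
S(1/2) = 343/256

Δ: Δ0=-5/2, Δ1=1
row 1: diag=8, rhs=21; c'=1/4, d'=21/8
back: M1=21/8
M: M0=0, M1=21/8, M2=0
seg 0: a=3, c=M0/2=0, d=(M1−M0)/(6·2)=7/32, b=Δ0−h0·(2M0+M1)/6=-27/8
seg 1: a=-2, c=M1/2=21/16, d=(M2−M1)/(6·2)=-7/32, b=Δ1−h1·(2M1+M2)/6=-3/4
t_q=1/2 → seg 0, τ=1/2; S=3+-27/8·τ+0·τ²+7/32·τ³=343/256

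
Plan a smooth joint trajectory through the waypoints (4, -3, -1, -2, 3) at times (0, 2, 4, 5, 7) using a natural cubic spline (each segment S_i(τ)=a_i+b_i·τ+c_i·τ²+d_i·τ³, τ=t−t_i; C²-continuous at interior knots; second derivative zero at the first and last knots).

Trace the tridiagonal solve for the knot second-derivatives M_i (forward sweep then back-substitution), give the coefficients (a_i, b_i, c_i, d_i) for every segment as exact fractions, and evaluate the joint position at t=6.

  seg 0: a=4 b=-1273/256 c=0 d=377/1024
  seg 1: a=-3 b=-71/128 c=1131/512 d=-733/1024
  seg 2: a=-1 b=-79/256 c=-267/128 d=357/256
  seg 3: a=-2 b=-19/64 c=537/256 d=-179/512
S(6) = -281/512

Δ: Δ0=-7/2, Δ1=1, Δ2=-1, Δ3=5/2
row 1: diag=8, rhs=27; c'=1/4, d'=27/8
row 2: denom=6−2·1/4=11/2; d'=(-12−2·27/8)/(11/2)=-75/22
row 3: denom=6−1·2/11=64/11; d'=(21−1·-75/22)/(64/11)=537/128
back: M3=537/128
back: M2=-75/22−2/11·537/128=-267/64
back: M1=27/8−1/4·-267/64=1131/256
M: M0=0, M1=1131/256, M2=-267/64, M3=537/128, M4=0
seg 0: a=4, c=M0/2=0, d=(M1−M0)/(6·2)=377/1024, b=Δ0−h0·(2M0+M1)/6=-1273/256
seg 1: a=-3, c=M1/2=1131/512, d=(M2−M1)/(6·2)=-733/1024, b=Δ1−h1·(2M1+M2)/6=-71/128
seg 2: a=-1, c=M2/2=-267/128, d=(M3−M2)/(6·1)=357/256, b=Δ2−h2·(2M2+M3)/6=-79/256
seg 3: a=-2, c=M3/2=537/256, d=(M4−M3)/(6·2)=-179/512, b=Δ3−h3·(2M3+M4)/6=-19/64
t_q=6 → seg 3, τ=1; S=-2+-19/64·τ+537/256·τ²+-179/512·τ³=-281/512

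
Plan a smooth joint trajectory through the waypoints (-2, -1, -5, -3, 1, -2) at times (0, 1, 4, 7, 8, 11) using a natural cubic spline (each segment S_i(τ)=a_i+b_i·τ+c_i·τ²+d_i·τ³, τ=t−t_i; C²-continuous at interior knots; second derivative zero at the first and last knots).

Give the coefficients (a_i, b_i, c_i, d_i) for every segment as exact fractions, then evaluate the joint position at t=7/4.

Δ: Δ0=1, Δ1=-4/3, Δ2=2/3, Δ3=4, Δ4=-1
row 1: diag=8, rhs=-14; c'=3/8, d'=-7/4
row 2: denom=12−3·3/8=87/8; d'=(12−3·-7/4)/(87/8)=46/29
row 3: denom=8−3·8/29=208/29; d'=(20−3·46/29)/(208/29)=17/8
row 4: denom=8−1·29/208=1635/208; d'=(-30−1·17/8)/(1635/208)=-6682/1635
back: M4=-6682/1635
back: M3=17/8−29/208·-6682/1635=4406/1635
back: M2=46/29−8/29·4406/1635=1378/1635
back: M1=-7/4−3/8·1378/1635=-1126/545
M: M0=0, M1=-1126/545, M2=1378/1635, M3=4406/1635, M4=-6682/1635, M5=0
seg 0: a=-2, c=M0/2=0, d=(M1−M0)/(6·1)=-563/1635, b=Δ0−h0·(2M0+M1)/6=2198/1635
seg 1: a=-1, c=M1/2=-563/545, d=(M2−M1)/(6·3)=2378/14715, b=Δ1−h1·(2M1+M2)/6=509/1635
seg 2: a=-5, c=M2/2=689/1635, d=(M3−M2)/(6·3)=1514/14715, b=Δ2−h2·(2M2+M3)/6=-2491/1635
seg 3: a=-3, c=M3/2=2203/1635, d=(M4−M3)/(6·1)=-616/545, b=Δ3−h3·(2M3+M4)/6=1237/327
seg 4: a=1, c=M4/2=-3341/1635, d=(M5−M4)/(6·3)=3341/14715, b=Δ4−h4·(2M4+M5)/6=5047/1635
t_q=7/4 → seg 1, τ=3/4; S=-1+509/1635·τ+-563/545·τ²+2378/14715·τ³=-22313/17440

  seg 0: a=-2 b=2198/1635 c=0 d=-563/1635
  seg 1: a=-1 b=509/1635 c=-563/545 d=2378/14715
  seg 2: a=-5 b=-2491/1635 c=689/1635 d=1514/14715
  seg 3: a=-3 b=1237/327 c=2203/1635 d=-616/545
  seg 4: a=1 b=5047/1635 c=-3341/1635 d=3341/14715
S(7/4) = -22313/17440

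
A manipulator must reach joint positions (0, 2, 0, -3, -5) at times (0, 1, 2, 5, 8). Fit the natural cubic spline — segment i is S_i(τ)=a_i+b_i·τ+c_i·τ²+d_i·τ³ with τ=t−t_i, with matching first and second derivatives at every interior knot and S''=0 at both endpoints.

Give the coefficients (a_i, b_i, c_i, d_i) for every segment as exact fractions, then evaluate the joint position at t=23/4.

  seg 0: a=0 b=1031/336 c=0 d=-359/336
  seg 1: a=2 b=-23/168 c=-359/112 d=451/336
  seg 2: a=0 b=-121/48 c=23/28 d=-317/3024
  seg 3: a=-3 b=-71/168 c=-41/336 d=41/3024
S(23/4) = -3461/1024

Δ: Δ0=2, Δ1=-2, Δ2=-1, Δ3=-2/3
row 1: diag=4, rhs=-24; c'=1/4, d'=-6
row 2: denom=8−1·1/4=31/4; d'=(6−1·-6)/(31/4)=48/31
row 3: denom=12−3·12/31=336/31; d'=(2−3·48/31)/(336/31)=-41/168
back: M3=-41/168
back: M2=48/31−12/31·-41/168=23/14
back: M1=-6−1/4·23/14=-359/56
M: M0=0, M1=-359/56, M2=23/14, M3=-41/168, M4=0
seg 0: a=0, c=M0/2=0, d=(M1−M0)/(6·1)=-359/336, b=Δ0−h0·(2M0+M1)/6=1031/336
seg 1: a=2, c=M1/2=-359/112, d=(M2−M1)/(6·1)=451/336, b=Δ1−h1·(2M1+M2)/6=-23/168
seg 2: a=0, c=M2/2=23/28, d=(M3−M2)/(6·3)=-317/3024, b=Δ2−h2·(2M2+M3)/6=-121/48
seg 3: a=-3, c=M3/2=-41/336, d=(M4−M3)/(6·3)=41/3024, b=Δ3−h3·(2M3+M4)/6=-71/168
t_q=23/4 → seg 3, τ=3/4; S=-3+-71/168·τ+-41/336·τ²+41/3024·τ³=-3461/1024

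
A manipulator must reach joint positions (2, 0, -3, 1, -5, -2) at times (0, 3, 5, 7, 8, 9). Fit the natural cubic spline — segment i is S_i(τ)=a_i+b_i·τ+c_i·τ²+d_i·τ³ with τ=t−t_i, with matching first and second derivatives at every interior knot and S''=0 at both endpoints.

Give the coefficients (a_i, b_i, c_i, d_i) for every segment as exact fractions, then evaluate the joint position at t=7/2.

  seg 0: a=2 b=1009/4764 c=0 d=-155/1588
  seg 1: a=0 b=-5773/2382 c=-1395/1588 d=6385/9528
  seg 2: a=-3 b=2506/1191 c=2495/794 d=-7609/4764
  seg 3: a=1 b=-5351/1191 c=-2557/397 d=5876/1191
  seg 4: a=-5 b=-3065/1191 c=3319/397 d=-3319/1191
S(7/2) = -34241/25408

Δ: Δ0=-2/3, Δ1=-3/2, Δ2=2, Δ3=-6, Δ4=3
row 1: diag=10, rhs=-5; c'=1/5, d'=-1/2
row 2: denom=8−2·1/5=38/5; d'=(21−2·-1/2)/(38/5)=55/19
row 3: denom=6−2·5/19=104/19; d'=(-48−2·55/19)/(104/19)=-511/52
row 4: denom=4−1·19/104=397/104; d'=(54−1·-511/52)/(397/104)=6638/397
back: M4=6638/397
back: M3=-511/52−19/104·6638/397=-5114/397
back: M2=55/19−5/19·-5114/397=2495/397
back: M1=-1/2−1/5·2495/397=-1395/794
M: M0=0, M1=-1395/794, M2=2495/397, M3=-5114/397, M4=6638/397, M5=0
seg 0: a=2, c=M0/2=0, d=(M1−M0)/(6·3)=-155/1588, b=Δ0−h0·(2M0+M1)/6=1009/4764
seg 1: a=0, c=M1/2=-1395/1588, d=(M2−M1)/(6·2)=6385/9528, b=Δ1−h1·(2M1+M2)/6=-5773/2382
seg 2: a=-3, c=M2/2=2495/794, d=(M3−M2)/(6·2)=-7609/4764, b=Δ2−h2·(2M2+M3)/6=2506/1191
seg 3: a=1, c=M3/2=-2557/397, d=(M4−M3)/(6·1)=5876/1191, b=Δ3−h3·(2M3+M4)/6=-5351/1191
seg 4: a=-5, c=M4/2=3319/397, d=(M5−M4)/(6·1)=-3319/1191, b=Δ4−h4·(2M4+M5)/6=-3065/1191
t_q=7/2 → seg 1, τ=1/2; S=0+-5773/2382·τ+-1395/1588·τ²+6385/9528·τ³=-34241/25408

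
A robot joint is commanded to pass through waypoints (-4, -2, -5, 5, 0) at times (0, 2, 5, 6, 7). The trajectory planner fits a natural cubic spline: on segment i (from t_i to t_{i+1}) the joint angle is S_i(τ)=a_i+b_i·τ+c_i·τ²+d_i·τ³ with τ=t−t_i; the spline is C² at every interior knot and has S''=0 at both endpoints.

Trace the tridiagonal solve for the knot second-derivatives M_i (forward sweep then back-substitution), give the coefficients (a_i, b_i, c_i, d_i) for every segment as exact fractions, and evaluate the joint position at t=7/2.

  seg 0: a=-4 b=376/137 c=0 d=-239/548
  seg 1: a=-2 b=-341/137 c=-717/274 d=853/822
  seg 2: a=-5 b=2693/274 c=921/137 d=-1795/274
  seg 3: a=5 b=496/137 c=-3543/274 d=1181/274
S(7/2) = -17797/2192

Δ: Δ0=1, Δ1=-1, Δ2=10, Δ3=-5
row 1: diag=10, rhs=-12; c'=3/10, d'=-6/5
row 2: denom=8−3·3/10=71/10; d'=(66−3·-6/5)/(71/10)=696/71
row 3: denom=4−1·10/71=274/71; d'=(-90−1·696/71)/(274/71)=-3543/137
back: M3=-3543/137
back: M2=696/71−10/71·-3543/137=1842/137
back: M1=-6/5−3/10·1842/137=-717/137
M: M0=0, M1=-717/137, M2=1842/137, M3=-3543/137, M4=0
seg 0: a=-4, c=M0/2=0, d=(M1−M0)/(6·2)=-239/548, b=Δ0−h0·(2M0+M1)/6=376/137
seg 1: a=-2, c=M1/2=-717/274, d=(M2−M1)/(6·3)=853/822, b=Δ1−h1·(2M1+M2)/6=-341/137
seg 2: a=-5, c=M2/2=921/137, d=(M3−M2)/(6·1)=-1795/274, b=Δ2−h2·(2M2+M3)/6=2693/274
seg 3: a=5, c=M3/2=-3543/274, d=(M4−M3)/(6·1)=1181/274, b=Δ3−h3·(2M3+M4)/6=496/137
t_q=7/2 → seg 1, τ=3/2; S=-2+-341/137·τ+-717/274·τ²+853/822·τ³=-17797/2192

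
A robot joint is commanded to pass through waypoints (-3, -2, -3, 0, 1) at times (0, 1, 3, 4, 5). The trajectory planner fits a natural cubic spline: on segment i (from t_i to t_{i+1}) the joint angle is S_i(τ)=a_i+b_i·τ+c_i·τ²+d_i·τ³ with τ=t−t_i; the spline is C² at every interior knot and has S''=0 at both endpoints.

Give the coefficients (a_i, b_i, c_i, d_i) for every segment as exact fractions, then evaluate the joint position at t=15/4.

Δ: Δ0=1, Δ1=-1/2, Δ2=3, Δ3=1
row 1: diag=6, rhs=-9; c'=1/3, d'=-3/2
row 2: denom=6−2·1/3=16/3; d'=(21−2·-3/2)/(16/3)=9/2
row 3: denom=4−1·3/16=61/16; d'=(-12−1·9/2)/(61/16)=-264/61
back: M3=-264/61
back: M2=9/2−3/16·-264/61=324/61
back: M1=-3/2−1/3·324/61=-399/122
M: M0=0, M1=-399/122, M2=324/61, M3=-264/61, M4=0
seg 0: a=-3, c=M0/2=0, d=(M1−M0)/(6·1)=-133/244, b=Δ0−h0·(2M0+M1)/6=377/244
seg 1: a=-2, c=M1/2=-399/244, d=(M2−M1)/(6·2)=349/488, b=Δ1−h1·(2M1+M2)/6=-11/122
seg 2: a=-3, c=M2/2=162/61, d=(M3−M2)/(6·1)=-98/61, b=Δ2−h2·(2M2+M3)/6=119/61
seg 3: a=0, c=M3/2=-132/61, d=(M4−M3)/(6·1)=44/61, b=Δ3−h3·(2M3+M4)/6=149/61
t_q=15/4 → seg 2, τ=3/4; S=-3+119/61·τ+162/61·τ²+-98/61·τ³=-1407/1952

  seg 0: a=-3 b=377/244 c=0 d=-133/244
  seg 1: a=-2 b=-11/122 c=-399/244 d=349/488
  seg 2: a=-3 b=119/61 c=162/61 d=-98/61
  seg 3: a=0 b=149/61 c=-132/61 d=44/61
S(15/4) = -1407/1952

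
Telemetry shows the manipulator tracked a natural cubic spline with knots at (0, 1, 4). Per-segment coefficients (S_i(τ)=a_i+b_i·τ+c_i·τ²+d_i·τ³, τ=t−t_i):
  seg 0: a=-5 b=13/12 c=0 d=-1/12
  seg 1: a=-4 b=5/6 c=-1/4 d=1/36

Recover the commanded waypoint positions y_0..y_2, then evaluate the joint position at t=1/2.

y_0 = S_0(0) = a_0 = -5
y_1 = S_1(0) = a_1 = -4
y_2 = S_1(3) = -3
t_q=1/2 is in segment 0 (τ=1/2); S_0(τ)=-143/32

y_0=-5 y_1=-4 y_2=-3
S(1/2) = -143/32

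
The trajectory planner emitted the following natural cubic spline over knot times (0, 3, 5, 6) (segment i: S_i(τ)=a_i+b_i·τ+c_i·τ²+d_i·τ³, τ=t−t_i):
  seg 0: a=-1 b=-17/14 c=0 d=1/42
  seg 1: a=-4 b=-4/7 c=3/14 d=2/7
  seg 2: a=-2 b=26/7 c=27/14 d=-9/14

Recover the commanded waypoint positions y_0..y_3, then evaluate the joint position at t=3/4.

y_0=-1 y_1=-4 y_2=-2 y_3=3
S(3/4) = -1703/896

y_0 = S_0(0) = a_0 = -1
y_1 = S_1(0) = a_1 = -4
y_2 = S_2(0) = a_2 = -2
y_3 = S_2(1) = 3
t_q=3/4 is in segment 0 (τ=3/4); S_0(τ)=-1703/896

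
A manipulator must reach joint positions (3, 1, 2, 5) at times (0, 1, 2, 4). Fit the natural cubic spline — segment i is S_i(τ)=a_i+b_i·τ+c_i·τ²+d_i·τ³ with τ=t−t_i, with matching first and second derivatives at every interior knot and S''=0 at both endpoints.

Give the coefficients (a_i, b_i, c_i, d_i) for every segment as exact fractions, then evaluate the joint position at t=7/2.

Δ: Δ0=-2, Δ1=1, Δ2=3/2
row 1: diag=4, rhs=18; c'=1/4, d'=9/2
row 2: denom=6−1·1/4=23/4; d'=(3−1·9/2)/(23/4)=-6/23
back: M2=-6/23
back: M1=9/2−1/4·-6/23=105/23
M: M0=0, M1=105/23, M2=-6/23, M3=0
seg 0: a=3, c=M0/2=0, d=(M1−M0)/(6·1)=35/46, b=Δ0−h0·(2M0+M1)/6=-127/46
seg 1: a=1, c=M1/2=105/46, d=(M2−M1)/(6·1)=-37/46, b=Δ1−h1·(2M1+M2)/6=-11/23
seg 2: a=2, c=M2/2=-3/23, d=(M3−M2)/(6·2)=1/46, b=Δ2−h2·(2M2+M3)/6=77/46
t_q=7/2 → seg 2, τ=3/2; S=2+77/46·τ+-3/23·τ²+1/46·τ³=1579/368

  seg 0: a=3 b=-127/46 c=0 d=35/46
  seg 1: a=1 b=-11/23 c=105/46 d=-37/46
  seg 2: a=2 b=77/46 c=-3/23 d=1/46
S(7/2) = 1579/368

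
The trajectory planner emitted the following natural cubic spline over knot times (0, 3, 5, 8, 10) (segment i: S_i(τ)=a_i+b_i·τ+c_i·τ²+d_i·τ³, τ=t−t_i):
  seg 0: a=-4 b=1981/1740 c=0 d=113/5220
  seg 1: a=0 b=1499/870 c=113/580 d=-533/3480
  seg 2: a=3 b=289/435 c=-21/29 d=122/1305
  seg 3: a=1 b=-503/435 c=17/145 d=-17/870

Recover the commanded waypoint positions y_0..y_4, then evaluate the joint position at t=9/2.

y_0 = S_0(0) = a_0 = -4
y_1 = S_1(0) = a_1 = 0
y_2 = S_2(0) = a_2 = 3
y_3 = S_3(0) = a_3 = 1
y_4 = S_3(2) = -1
t_q=9/2 is in segment 1 (τ=3/2); S_1(τ)=4651/1856

y_0=-4 y_1=0 y_2=3 y_3=1 y_4=-1
S(9/2) = 4651/1856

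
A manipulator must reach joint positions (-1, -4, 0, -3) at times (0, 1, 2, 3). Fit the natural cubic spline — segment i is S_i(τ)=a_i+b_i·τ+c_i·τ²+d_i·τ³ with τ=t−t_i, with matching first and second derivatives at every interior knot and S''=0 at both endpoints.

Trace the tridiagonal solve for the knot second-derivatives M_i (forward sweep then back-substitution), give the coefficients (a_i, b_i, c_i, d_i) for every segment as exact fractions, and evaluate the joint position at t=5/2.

  seg 0: a=-1 b=-16/3 c=0 d=7/3
  seg 1: a=-4 b=5/3 c=7 d=-14/3
  seg 2: a=0 b=5/3 c=-7 d=7/3
S(5/2) = -5/8

Δ: Δ0=-3, Δ1=4, Δ2=-3
row 1: diag=4, rhs=42; c'=1/4, d'=21/2
row 2: denom=4−1·1/4=15/4; d'=(-42−1·21/2)/(15/4)=-14
back: M2=-14
back: M1=21/2−1/4·-14=14
M: M0=0, M1=14, M2=-14, M3=0
seg 0: a=-1, c=M0/2=0, d=(M1−M0)/(6·1)=7/3, b=Δ0−h0·(2M0+M1)/6=-16/3
seg 1: a=-4, c=M1/2=7, d=(M2−M1)/(6·1)=-14/3, b=Δ1−h1·(2M1+M2)/6=5/3
seg 2: a=0, c=M2/2=-7, d=(M3−M2)/(6·1)=7/3, b=Δ2−h2·(2M2+M3)/6=5/3
t_q=5/2 → seg 2, τ=1/2; S=0+5/3·τ+-7·τ²+7/3·τ³=-5/8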